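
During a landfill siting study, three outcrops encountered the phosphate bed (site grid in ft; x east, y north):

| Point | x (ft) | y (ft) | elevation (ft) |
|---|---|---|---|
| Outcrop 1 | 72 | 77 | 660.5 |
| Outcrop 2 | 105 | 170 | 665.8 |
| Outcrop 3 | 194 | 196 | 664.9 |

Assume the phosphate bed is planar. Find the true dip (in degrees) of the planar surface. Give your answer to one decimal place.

Let the plane be z = a·x + b·y + c.
Outcrop 2−Outcrop 1: 33a + 93b = 5.3;  Outcrop 3−Outcrop 1: 122a + 119b = 4.4.
Solving gives a = −0.02986, b = 0.06758.
Gradient magnitude |∇z| = √(a² + b²) = √(0.00089 + 0.00457) = 0.07388.
True dip = arctan(0.07388) = 4.2°, dipping toward SSE (azimuth ≈ 156°).

4.2°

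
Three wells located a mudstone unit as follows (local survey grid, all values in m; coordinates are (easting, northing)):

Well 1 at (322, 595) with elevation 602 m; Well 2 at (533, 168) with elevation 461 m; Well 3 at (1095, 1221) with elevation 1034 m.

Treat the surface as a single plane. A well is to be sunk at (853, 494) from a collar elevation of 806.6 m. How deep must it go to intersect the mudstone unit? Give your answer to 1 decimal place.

Let the plane be z = a·E + b·N + c.
Well 2−Well 1: 211a − 427b = −141;  Well 3−Well 1: 773a + 626b = 432.
Solving gives a = 0.208150, b = 0.433067.
Then c = 602 − a·322 − b·595 = 277.30.
At (853, 494): z_contact = 177.55 + 213.94 + 277.30 = 668.79 m.
Depth below ground = 806.6 − 668.79 = 137.8 m.

137.8 m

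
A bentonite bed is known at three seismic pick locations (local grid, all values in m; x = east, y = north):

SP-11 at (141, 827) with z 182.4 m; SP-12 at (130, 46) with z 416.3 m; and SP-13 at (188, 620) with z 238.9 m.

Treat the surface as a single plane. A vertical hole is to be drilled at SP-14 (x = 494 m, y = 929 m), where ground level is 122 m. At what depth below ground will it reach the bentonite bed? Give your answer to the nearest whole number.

Let the plane be z = a·x + b·y + c.
SP-12−SP-11: −11a − 781b = 233.9;  SP-13−SP-11: 47a − 207b = 56.5.
Solving gives a = −0.11007, b = −0.29794.
Then c = 182.4 − a·141 − b·827 = 444.31.
At (494, 929): z_contact = −54.4 − 276.8 + 444.31 = 113.2 m.
Depth below ground = 122 − 113.2 = 9 m.

9 m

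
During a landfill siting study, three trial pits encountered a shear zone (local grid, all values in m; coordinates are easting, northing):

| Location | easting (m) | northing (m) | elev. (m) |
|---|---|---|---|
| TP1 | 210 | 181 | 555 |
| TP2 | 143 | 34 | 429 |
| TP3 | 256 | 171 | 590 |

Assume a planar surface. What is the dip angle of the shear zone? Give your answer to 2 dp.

44.39°

Two edge vectors: TP1→TP2 = (-67, -147, -126), TP1→TP3 = (46, -10, 35).
Normal n = (TP1→TP2) × (TP1→TP3) = (-6405, -3451, 7432).
So ∂z/∂easting = −n_x/n_z = 0.86181 and ∂z/∂northing = −n_y/n_z = 0.46434.
Gradient magnitude |∇z| = √(a² + b²) = √(0.74272 + 0.21561) = 0.97895.
True dip = arctan(0.97895) = 44.39°, dipping toward WSW (azimuth ≈ 242°).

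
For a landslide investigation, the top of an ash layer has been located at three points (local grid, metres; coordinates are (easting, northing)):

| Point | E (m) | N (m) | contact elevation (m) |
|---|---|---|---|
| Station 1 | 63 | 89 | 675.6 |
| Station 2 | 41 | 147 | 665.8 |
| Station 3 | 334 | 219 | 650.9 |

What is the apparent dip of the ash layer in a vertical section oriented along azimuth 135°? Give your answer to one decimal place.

6.6°

Two edge vectors: Station 1→Station 2 = (-22, 58, -9.8), Station 1→Station 3 = (271, 130, -24.7).
Normal n = (Station 1→Station 2) × (Station 1→Station 3) = (-158.6, -3199.2, -18578).
So ∂z/∂E = −n_x/n_z = −0.00854 and ∂z/∂N = −n_y/n_z = −0.17220.
Unit vector along 135° is (sin 135°, cos 135°) = (0.7071, -0.7071).
Slope in that direction = a·(0.7071) + b·(-0.7071) = 0.11573.
Apparent dip = arctan|0.11573| = 6.6° (true dip is 9.8°, so apparent ≤ true as expected).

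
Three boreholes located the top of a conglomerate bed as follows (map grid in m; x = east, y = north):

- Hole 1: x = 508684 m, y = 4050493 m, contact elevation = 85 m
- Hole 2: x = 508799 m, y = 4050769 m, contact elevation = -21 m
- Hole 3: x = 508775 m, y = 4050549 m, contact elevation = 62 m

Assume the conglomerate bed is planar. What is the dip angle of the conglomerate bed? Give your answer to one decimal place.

20.6°

Two edge vectors: Hole 1→Hole 2 = (115, 276, -106), Hole 1→Hole 3 = (91, 56, -23).
Normal n = (Hole 1→Hole 2) × (Hole 1→Hole 3) = (-412, -7001, -18676).
So ∂z/∂x = −n_x/n_z = −0.02206 and ∂z/∂y = −n_y/n_z = −0.37487.
Gradient magnitude |∇z| = √(a² + b²) = √(0.00049 + 0.14052) = 0.37551.
True dip = arctan(0.37551) = 20.6°, dipping toward N (azimuth ≈ 003°).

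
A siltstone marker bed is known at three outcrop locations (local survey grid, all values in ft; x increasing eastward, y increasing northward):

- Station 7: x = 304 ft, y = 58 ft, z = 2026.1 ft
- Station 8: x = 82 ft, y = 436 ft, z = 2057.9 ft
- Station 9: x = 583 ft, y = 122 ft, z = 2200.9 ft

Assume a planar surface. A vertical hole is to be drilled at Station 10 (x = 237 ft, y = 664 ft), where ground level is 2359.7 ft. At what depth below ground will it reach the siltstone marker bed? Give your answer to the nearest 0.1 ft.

128.0 ft

Two edge vectors: Station 7→Station 8 = (-222, 378, 31.8), Station 7→Station 9 = (279, 64, 174.8).
Normal n = (Station 7→Station 8) × (Station 7→Station 9) = (64039.2, 47677.8, -119670).
So ∂z/∂x = −n_x/n_z = 0.53513 and ∂z/∂y = −n_y/n_z = 0.39841.
Intercept c from Station 7: 2026.1 − 162.68 − 23.11 = 1840.31.
At (237, 664): z_contact = 126.83 + 264.54 + 1840.31 = 2231.68 ft.
Depth below ground = 2359.7 − 2231.68 = 128.0 ft.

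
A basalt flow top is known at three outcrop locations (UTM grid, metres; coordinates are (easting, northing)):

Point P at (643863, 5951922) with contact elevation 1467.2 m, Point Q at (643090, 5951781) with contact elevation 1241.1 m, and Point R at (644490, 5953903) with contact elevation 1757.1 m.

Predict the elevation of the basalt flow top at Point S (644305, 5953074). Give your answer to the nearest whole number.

Two edge vectors: Point P→Point Q = (-773, -141, -226.1), Point P→Point R = (627, 1981, 289.9).
Normal n = (Point P→Point Q) × (Point P→Point R) = (407028.2, 82328, -1442906).
So ∂z/∂E = −n_x/n_z = 0.28208920 and ∂z/∂N = −n_y/n_z = 0.05705708.
Intercept c from Point P: 1467.2 − 181626.80 − 339599.28 = −519758.88.
At (644305, 5953074): z = 181751.5 + 339665.0 − 519758.88 = 1657.6 m.

1658 m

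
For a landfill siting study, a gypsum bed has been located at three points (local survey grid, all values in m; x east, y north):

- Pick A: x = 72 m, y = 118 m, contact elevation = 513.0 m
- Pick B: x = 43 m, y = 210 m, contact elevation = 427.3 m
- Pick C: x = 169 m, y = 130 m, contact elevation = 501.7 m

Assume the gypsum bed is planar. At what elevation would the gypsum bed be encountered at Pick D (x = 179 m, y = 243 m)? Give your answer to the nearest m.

Let the plane be z = a·x + b·y + c.
Pick B−Pick A: −29a + 92b = −85.7;  Pick C−Pick A: 97a + 12b = −11.3.
Solving gives a = −0.00121, b = −0.93190.
Then c = 513 − a·72 − b·118 = 623.05.
At (179, 243): z = −0.2 − 226.5 + 623.05 = 396.4 m.

396 m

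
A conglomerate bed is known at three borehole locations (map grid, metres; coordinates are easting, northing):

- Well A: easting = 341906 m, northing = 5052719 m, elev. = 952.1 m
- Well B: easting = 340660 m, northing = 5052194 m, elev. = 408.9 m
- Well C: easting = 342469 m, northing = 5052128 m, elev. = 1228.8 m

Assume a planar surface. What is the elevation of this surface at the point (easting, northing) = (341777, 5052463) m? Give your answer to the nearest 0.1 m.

903.5 m

Two edge vectors: Well A→Well B = (-1246, -525, -543.2), Well A→Well C = (563, -591, 276.7).
Normal n = (Well A→Well B) × (Well A→Well C) = (-466298.7, 38946.6, 1031961).
So ∂z/∂easting = −n_x/n_z = 0.451856902 and ∂z/∂northing = −n_y/n_z = −0.037740380.
Intercept c from Well A: 952.1 − 154492.59 + 190691.53 = 37151.05.
At (341777, 5052463): z = 154434.3 − 190681.9 + 37151.05 = 903.5 m.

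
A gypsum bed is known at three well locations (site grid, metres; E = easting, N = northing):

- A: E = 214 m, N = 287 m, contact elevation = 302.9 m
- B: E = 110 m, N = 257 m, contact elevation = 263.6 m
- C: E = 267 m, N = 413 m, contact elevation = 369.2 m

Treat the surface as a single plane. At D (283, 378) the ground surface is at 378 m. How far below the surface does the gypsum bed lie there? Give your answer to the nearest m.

19 m

Two edge vectors: A→B = (-104, -30, -39.3), A→C = (53, 126, 66.3).
Normal n = (A→B) × (A→C) = (2962.8, 4812.3, -11514).
So ∂z/∂E = −n_x/n_z = 0.25732 and ∂z/∂N = −n_y/n_z = 0.41795.
Intercept c from A: 302.9 − 55.07 − 119.95 = 127.88.
At (283, 378): z_contact = 72.8 + 158.0 + 127.88 = 358.7 m.
Depth below ground = 378 − 358.7 = 19 m.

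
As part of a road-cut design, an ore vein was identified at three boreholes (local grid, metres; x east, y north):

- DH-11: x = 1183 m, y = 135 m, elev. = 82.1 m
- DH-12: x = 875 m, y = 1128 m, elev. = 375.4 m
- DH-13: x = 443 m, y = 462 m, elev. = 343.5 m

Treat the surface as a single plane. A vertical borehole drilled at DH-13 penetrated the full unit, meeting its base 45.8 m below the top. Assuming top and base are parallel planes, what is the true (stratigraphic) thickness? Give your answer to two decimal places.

Two edge vectors: DH-11→DH-12 = (-308, 993, 293.3), DH-11→DH-13 = (-740, 327, 261.4).
Normal n = (DH-11→DH-12) × (DH-11→DH-13) = (163661.1, -136530.8, 634104).
So ∂z/∂x = −n_x/n_z = −0.25810 and ∂z/∂y = −n_y/n_z = 0.21531.
|∇z| = √(a²+b²) = 0.33612, so dip δ = arctan(0.33612) = 18.58°.
True thickness = vertical thickness × cos δ = 45.8 × cos 18.58° = 43.41 m.

43.41 m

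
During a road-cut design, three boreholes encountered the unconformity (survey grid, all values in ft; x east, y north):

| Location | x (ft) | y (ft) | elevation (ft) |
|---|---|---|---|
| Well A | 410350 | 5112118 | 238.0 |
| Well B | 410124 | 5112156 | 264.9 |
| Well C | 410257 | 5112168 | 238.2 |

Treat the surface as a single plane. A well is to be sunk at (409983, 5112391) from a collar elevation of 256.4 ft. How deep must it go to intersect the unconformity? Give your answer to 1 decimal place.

Two edge vectors: Well A→Well B = (-226, 38, 26.9), Well A→Well C = (-93, 50, 0.2).
Normal n = (Well A→Well B) × (Well A→Well C) = (-1337.4, -2456.5, -7766).
So ∂z/∂x = −n_x/n_z = −0.172212207 and ∂z/∂y = −n_y/n_z = −0.316314705.
Intercept c from Well A: 238 + 70667.28 + 1617038.10 = 1687943.38.
At (409983, 5112391): z_contact = −70604.08 − 1617124.45 + 1687943.38 = 214.85 ft.
Depth below ground = 256.4 − 214.85 = 41.6 ft.

41.6 ft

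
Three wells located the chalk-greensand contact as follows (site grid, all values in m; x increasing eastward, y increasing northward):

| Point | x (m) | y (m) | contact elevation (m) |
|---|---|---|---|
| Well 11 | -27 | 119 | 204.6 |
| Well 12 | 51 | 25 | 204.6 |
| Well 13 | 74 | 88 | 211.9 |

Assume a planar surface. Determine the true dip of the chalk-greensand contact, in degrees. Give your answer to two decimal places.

7.18°

Let the plane be z = a·x + b·y + c.
Well 12−Well 11: 78a − 94b = 0;  Well 13−Well 11: 101a − 31b = 7.3.
Solving gives a = 0.09698, b = 0.08047.
Gradient magnitude |∇z| = √(a² + b²) = √(0.00940 + 0.00648) = 0.12601.
True dip = arctan(0.12601) = 7.18°, dipping toward SW (azimuth ≈ 230°).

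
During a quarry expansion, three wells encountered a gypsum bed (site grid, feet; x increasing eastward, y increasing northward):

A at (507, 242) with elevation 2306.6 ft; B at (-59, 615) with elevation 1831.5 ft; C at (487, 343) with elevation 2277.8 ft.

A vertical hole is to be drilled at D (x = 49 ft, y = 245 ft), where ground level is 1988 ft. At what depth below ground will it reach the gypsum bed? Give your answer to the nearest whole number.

Let the plane be z = a·x + b·y + c.
B−A: −566a + 373b = −475.1;  C−A: −20a + 101b = −28.8.
Solving gives a = 0.74926, b = −0.13678.
Then c = 2306.6 − a·507 − b·242 = 1959.83.
At (49, 245): z_contact = 36.7 − 33.5 + 1959.83 = 1963.0 ft.
Depth below ground = 1988 − 1963.0 = 25 ft.

25 ft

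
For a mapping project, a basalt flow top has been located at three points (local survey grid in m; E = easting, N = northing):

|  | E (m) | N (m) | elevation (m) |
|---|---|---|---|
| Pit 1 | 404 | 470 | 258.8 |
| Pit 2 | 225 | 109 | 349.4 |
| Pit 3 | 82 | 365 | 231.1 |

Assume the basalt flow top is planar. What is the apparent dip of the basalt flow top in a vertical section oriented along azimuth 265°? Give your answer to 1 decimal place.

Two edge vectors: Pit 1→Pit 2 = (-179, -361, 90.6), Pit 1→Pit 3 = (-322, -105, -27.7).
Normal n = (Pit 1→Pit 2) × (Pit 1→Pit 3) = (19512.7, -34131.5, -97447).
So ∂z/∂E = −n_x/n_z = 0.20024 and ∂z/∂N = −n_y/n_z = −0.35026.
Unit vector along 265° is (sin 265°, cos 265°) = (-0.9962, -0.0872).
Slope in that direction = a·(-0.9962) + b·(-0.0872) = −0.16895.
Apparent dip = arctan|0.16895| = 9.6° (true dip is 22.0°, so apparent ≤ true as expected).

9.6°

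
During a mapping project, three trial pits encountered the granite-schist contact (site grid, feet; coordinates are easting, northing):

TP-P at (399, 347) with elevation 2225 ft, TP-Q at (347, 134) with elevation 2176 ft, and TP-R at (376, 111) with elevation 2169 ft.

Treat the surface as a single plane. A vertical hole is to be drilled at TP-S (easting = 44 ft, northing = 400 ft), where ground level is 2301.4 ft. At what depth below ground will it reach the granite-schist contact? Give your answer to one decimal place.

46.0 ft

Let the plane be z = a·easting + b·northing + c.
TP-Q−TP-P: −52a − 213b = −49;  TP-R−TP-P: −23a − 236b = −56.
Solving gives a = −0.04937, b = 0.24210.
Then c = 2225 − a·399 − b·347 = 2160.69.
At (44, 400): z_contact = −2.17 + 96.84 + 2160.69 = 2255.36 ft.
Depth below ground = 2301.4 − 2255.36 = 46.0 ft.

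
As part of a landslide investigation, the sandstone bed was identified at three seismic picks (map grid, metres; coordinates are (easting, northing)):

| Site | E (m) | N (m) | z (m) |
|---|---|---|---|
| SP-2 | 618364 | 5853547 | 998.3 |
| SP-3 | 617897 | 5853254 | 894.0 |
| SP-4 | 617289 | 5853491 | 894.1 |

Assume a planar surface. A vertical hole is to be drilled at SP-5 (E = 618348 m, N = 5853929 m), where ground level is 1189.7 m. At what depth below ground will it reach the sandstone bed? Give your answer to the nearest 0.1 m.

108.8 m

Let the plane be z = a·E + b·N + c.
SP-3−SP-2: −467a − 293b = −104.3;  SP-4−SP-2: −1075a − 56b = −104.2.
Solving gives a = 0.085484189, b = 0.219723152.
Then c = 998.3 − a·618364 − b·5853547 = −1338021.84.
At (618348, 5853929): z_contact = 52858.98 + 1286243.73 − 1338021.84 = 1080.87 m.
Depth below ground = 1189.7 − 1080.87 = 108.8 m.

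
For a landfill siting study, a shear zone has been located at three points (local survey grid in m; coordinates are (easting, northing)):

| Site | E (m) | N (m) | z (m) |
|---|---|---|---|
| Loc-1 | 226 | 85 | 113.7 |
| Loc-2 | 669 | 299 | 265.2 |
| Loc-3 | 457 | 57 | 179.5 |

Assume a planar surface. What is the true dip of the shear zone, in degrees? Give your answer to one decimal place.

17.3°

Two edge vectors: Loc-1→Loc-2 = (443, 214, 151.5), Loc-1→Loc-3 = (231, -28, 65.8).
Normal n = (Loc-1→Loc-2) × (Loc-1→Loc-3) = (18323.2, 5847.1, -61838).
So ∂z/∂E = −n_x/n_z = 0.29631 and ∂z/∂N = −n_y/n_z = 0.09456.
Gradient magnitude |∇z| = √(a² + b²) = √(0.08780 + 0.00894) = 0.31103.
True dip = arctan(0.31103) = 17.3°, dipping toward WSW (azimuth ≈ 252°).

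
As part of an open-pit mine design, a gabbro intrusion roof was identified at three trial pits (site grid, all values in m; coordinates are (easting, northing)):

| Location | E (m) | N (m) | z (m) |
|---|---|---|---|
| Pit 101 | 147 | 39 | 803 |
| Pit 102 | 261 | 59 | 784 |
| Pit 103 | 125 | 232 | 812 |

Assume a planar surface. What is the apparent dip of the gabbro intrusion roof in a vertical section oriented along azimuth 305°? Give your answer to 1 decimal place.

Let the plane be z = a·E + b·N + c.
Pit 102−Pit 101: 114a + 20b = −19;  Pit 103−Pit 101: −22a + 193b = 9.
Solving gives a = −0.17142, b = 0.02709.
Unit vector along 305° is (sin 305°, cos 305°) = (-0.8192, 0.5736).
Slope in that direction = a·(-0.8192) + b·(0.5736) = 0.15596.
Apparent dip = arctan|0.15596| = 8.9° (true dip is 9.8°, so apparent ≤ true as expected).

8.9°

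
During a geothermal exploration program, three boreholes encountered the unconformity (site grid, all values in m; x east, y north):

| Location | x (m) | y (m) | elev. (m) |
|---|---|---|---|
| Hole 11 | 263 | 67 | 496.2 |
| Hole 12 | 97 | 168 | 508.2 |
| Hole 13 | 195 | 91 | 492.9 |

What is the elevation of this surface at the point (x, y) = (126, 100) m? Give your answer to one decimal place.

482.3 m

Two edge vectors: Hole 11→Hole 12 = (-166, 101, 12), Hole 11→Hole 13 = (-68, 24, -3.3).
Normal n = (Hole 11→Hole 12) × (Hole 11→Hole 13) = (-621.3, -1363.8, 2884).
So ∂z/∂x = −n_x/n_z = 0.21543 and ∂z/∂y = −n_y/n_z = 0.47288.
Intercept c from Hole 11: 496.2 − 56.66 − 31.68 = 407.86.
At (126, 100): z = 27.1 + 47.3 + 407.86 = 482.3 m.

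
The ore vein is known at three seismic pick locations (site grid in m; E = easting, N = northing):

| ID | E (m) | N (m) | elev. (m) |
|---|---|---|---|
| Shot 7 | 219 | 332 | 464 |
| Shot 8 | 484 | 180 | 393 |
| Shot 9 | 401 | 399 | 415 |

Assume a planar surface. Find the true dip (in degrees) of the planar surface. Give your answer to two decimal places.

Let the plane be z = a·E + b·N + c.
Shot 8−Shot 7: 265a − 152b = −71;  Shot 9−Shot 7: 182a + 67b = −49.
Solving gives a = −0.26872, b = −0.00139.
Gradient magnitude |∇z| = √(a² + b²) = √(0.07221 + 0.00000) = 0.26872.
True dip = arctan(0.26872) = 15.04°, dipping toward E (azimuth ≈ 090°).

15.04°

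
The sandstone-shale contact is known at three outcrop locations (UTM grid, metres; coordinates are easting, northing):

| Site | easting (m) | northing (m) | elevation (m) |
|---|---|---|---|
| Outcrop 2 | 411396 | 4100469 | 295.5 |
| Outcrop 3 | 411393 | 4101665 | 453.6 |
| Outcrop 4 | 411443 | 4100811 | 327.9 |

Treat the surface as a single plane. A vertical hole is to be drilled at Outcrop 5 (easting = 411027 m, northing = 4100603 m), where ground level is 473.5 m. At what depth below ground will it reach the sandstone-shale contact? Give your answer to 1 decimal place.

61.6 m

Let the plane be z = a·easting + b·northing + c.
Outcrop 3−Outcrop 2: −3a + 1196b = 158.1;  Outcrop 4−Outcrop 2: 47a + 342b = 32.4.
Solving gives a = −0.267650861, b = 0.131519270.
Then c = 295.5 − a·411396 − b·4100469 = −428884.70.
At (411027, 4100603): z_contact = −110011.73 + 539308.31 − 428884.70 = 411.89 m.
Depth below ground = 473.5 − 411.89 = 61.6 m.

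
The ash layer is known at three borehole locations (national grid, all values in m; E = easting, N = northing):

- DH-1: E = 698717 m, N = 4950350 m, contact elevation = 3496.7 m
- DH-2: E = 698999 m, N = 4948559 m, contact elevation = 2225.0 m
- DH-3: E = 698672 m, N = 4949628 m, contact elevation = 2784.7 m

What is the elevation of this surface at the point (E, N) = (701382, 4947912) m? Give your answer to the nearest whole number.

4631 m

Let the plane be z = a·E + b·N + c.
DH-2−DH-1: 282a − 1791b = −1271.7;  DH-3−DH-1: −45a − 722b = −712.
Solving gives a = 1.25624861, b = 0.90785154.
Then c = 3496.7 − a·698717 − b·4950350 = −5368448.44.
At (701382, 4947912): z = 881110.2 + 4491969.5 − 5368448.44 = 4631.3 m.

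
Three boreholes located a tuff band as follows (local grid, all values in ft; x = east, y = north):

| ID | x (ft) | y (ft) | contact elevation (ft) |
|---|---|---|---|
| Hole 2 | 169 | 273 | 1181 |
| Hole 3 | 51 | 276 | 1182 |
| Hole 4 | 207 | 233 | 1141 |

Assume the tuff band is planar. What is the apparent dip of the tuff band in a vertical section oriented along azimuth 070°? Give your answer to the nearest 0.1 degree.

Two edge vectors: Hole 2→Hole 3 = (-118, 3, 1), Hole 2→Hole 4 = (38, -40, -40).
Normal n = (Hole 2→Hole 3) × (Hole 2→Hole 4) = (-80, -4682, 4606).
So ∂z/∂x = −n_x/n_z = 0.01737 and ∂z/∂y = −n_y/n_z = 1.01650.
Unit vector along 070° is (sin 70°, cos 70°) = (0.9397, 0.3420).
Slope in that direction = a·(0.9397) + b·(0.3420) = 0.36398.
Apparent dip = arctan|0.36398| = 20.0° (true dip is 45.5°, so apparent ≤ true as expected).

20.0°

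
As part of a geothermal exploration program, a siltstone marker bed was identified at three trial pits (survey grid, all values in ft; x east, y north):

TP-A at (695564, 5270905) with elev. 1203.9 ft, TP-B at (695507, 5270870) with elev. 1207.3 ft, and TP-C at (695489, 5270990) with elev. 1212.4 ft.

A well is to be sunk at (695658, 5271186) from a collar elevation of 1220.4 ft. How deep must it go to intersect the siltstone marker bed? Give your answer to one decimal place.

Two edge vectors: TP-A→TP-B = (-57, -35, 3.4), TP-A→TP-C = (-75, 85, 8.5).
Normal n = (TP-A→TP-B) × (TP-A→TP-C) = (-586.5, 229.5, -7470).
So ∂z/∂x = −n_x/n_z = −0.078514056 and ∂z/∂y = −n_y/n_z = 0.030722892.
Intercept c from TP-A: 1203.9 + 54611.55 − 161937.44 = −106121.99.
At (695658, 5271186): z_contact = −54618.93 + 161946.08 − 106121.99 = 1205.15 ft.
Depth below ground = 1220.4 − 1205.15 = 15.2 ft.

15.2 ft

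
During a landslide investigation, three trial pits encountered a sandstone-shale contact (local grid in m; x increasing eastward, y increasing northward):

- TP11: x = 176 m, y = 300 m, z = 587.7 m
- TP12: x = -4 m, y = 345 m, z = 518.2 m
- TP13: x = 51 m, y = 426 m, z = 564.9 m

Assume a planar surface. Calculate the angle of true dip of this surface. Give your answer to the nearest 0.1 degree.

27.8°

Let the plane be z = a·x + b·y + c.
TP12−TP11: −180a + 45b = −69.5;  TP13−TP11: −125a + 126b = −22.8.
Solving gives a = 0.45330, b = 0.26875.
Gradient magnitude |∇z| = √(a² + b²) = √(0.20548 + 0.07223) = 0.52698.
True dip = arctan(0.52698) = 27.8°, dipping toward WSW (azimuth ≈ 239°).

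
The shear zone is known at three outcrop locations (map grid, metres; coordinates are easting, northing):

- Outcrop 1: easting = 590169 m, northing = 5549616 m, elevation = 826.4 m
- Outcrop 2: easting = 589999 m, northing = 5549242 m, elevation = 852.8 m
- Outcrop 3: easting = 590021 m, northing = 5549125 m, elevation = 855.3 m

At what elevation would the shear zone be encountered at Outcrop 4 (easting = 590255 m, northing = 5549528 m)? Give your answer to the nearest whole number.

823 m

Two edge vectors: Outcrop 1→Outcrop 2 = (-170, -374, 26.4), Outcrop 1→Outcrop 3 = (-148, -491, 28.9).
Normal n = (Outcrop 1→Outcrop 2) × (Outcrop 1→Outcrop 3) = (2153.8, 1005.8, 28118).
So ∂z/∂easting = −n_x/n_z = −0.07659862 and ∂z/∂northing = −n_y/n_z = −0.03577068.
Intercept c from Outcrop 1: 826.4 + 45206.13 + 198513.54 = 244546.07.
At (590255, 5549528): z = −45212.7 − 198510.4 + 244546.07 = 823.0 m.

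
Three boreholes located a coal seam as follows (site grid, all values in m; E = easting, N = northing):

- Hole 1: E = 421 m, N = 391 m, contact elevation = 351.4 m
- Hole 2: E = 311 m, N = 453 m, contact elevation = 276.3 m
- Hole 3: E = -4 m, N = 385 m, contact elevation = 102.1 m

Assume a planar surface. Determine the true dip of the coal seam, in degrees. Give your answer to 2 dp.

31.47°

Let the plane be z = a·E + b·N + c.
Hole 2−Hole 1: −110a + 62b = −75.1;  Hole 3−Hole 1: −425a − 6b = −249.3.
Solving gives a = 0.58894, b = −0.16640.
Gradient magnitude |∇z| = √(a² + b²) = √(0.34685 + 0.02769) = 0.61199.
True dip = arctan(0.61199) = 31.47°, dipping toward WNW (azimuth ≈ 286°).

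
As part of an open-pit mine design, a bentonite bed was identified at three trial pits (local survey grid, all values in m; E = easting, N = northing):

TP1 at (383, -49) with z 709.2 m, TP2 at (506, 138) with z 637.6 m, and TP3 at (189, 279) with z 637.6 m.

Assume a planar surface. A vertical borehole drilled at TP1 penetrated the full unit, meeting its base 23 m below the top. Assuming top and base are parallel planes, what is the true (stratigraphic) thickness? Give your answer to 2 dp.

21.88 m

Two edge vectors: TP1→TP2 = (123, 187, -71.6), TP1→TP3 = (-194, 328, -71.6).
Normal n = (TP1→TP2) × (TP1→TP3) = (10095.6, 22697.2, 76622).
So ∂z/∂E = −n_x/n_z = −0.13176 and ∂z/∂N = −n_y/n_z = −0.29622.
|∇z| = √(a²+b²) = 0.32420, so dip δ = arctan(0.32420) = 17.96°.
True thickness = vertical thickness × cos δ = 23 × cos 17.96° = 21.88 m.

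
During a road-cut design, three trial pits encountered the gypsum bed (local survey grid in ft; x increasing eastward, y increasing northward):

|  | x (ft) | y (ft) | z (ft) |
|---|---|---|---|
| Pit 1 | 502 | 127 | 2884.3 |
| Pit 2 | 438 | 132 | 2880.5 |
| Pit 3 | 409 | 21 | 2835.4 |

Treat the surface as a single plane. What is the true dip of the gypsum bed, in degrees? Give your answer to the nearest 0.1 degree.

Two edge vectors: Pit 1→Pit 2 = (-64, 5, -3.8), Pit 1→Pit 3 = (-93, -106, -48.9).
Normal n = (Pit 1→Pit 2) × (Pit 1→Pit 3) = (-647.3, -2776.2, 7249).
So ∂z/∂x = −n_x/n_z = 0.08930 and ∂z/∂y = −n_y/n_z = 0.38298.
Gradient magnitude |∇z| = √(a² + b²) = √(0.00797 + 0.14667) = 0.39325.
True dip = arctan(0.39325) = 21.5°, dipping toward SSW (azimuth ≈ 193°).

21.5°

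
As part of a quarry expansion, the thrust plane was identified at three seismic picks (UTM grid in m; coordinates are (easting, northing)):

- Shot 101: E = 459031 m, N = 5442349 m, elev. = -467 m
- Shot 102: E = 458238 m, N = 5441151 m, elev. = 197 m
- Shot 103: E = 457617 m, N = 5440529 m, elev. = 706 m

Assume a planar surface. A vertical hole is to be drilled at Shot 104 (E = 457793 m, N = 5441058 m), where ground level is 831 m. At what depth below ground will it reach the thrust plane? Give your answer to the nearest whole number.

282 m

Let the plane be z = a·E + b·N + c.
Shot 102−Shot 101: −793a − 1198b = 664;  Shot 103−Shot 101: −1414a − 1820b = 1173.
Solving gives a = −0.78486072, b = −0.03472909.
Then c = -467 − a·459031 − b·5442349 = 548816.24.
At (457793, 5441058): z_contact = −359303.7 − 188963.0 + 548816.24 = 549.5 m.
Depth below ground = 831 − 549.5 = 282 m.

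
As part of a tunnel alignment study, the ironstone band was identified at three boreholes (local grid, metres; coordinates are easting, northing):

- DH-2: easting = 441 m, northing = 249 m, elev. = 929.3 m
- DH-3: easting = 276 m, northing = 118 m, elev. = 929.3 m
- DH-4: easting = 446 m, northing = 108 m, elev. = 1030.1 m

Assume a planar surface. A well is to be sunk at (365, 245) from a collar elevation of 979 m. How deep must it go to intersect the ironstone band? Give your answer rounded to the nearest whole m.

Let the plane be z = a·easting + b·northing + c.
DH-3−DH-2: −165a − 131b = 0;  DH-4−DH-2: 5a − 141b = 100.8.
Solving gives a = 0.55204, b = −0.69532.
Then c = 929.3 − a·441 − b·249 = 858.98.
At (365, 245): z_contact = 201.5 − 170.4 + 858.98 = 890.1 m.
Depth below ground = 979 − 890.1 = 89 m.

89 m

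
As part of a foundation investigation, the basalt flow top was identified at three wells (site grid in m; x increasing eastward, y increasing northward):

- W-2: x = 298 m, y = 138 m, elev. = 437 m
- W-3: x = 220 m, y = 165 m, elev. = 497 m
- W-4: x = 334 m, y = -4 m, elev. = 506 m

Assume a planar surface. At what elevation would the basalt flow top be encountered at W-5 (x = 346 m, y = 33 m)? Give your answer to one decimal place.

466.1 m

Let the plane be z = a·x + b·y + c.
W-3−W-2: −78a + 27b = 60;  W-4−W-2: 36a − 142b = 69.
Solving gives a = −1.02761, b = −0.74644.
Then c = 437 − a·298 − b·138 = 846.24.
At (346, 33): z = −355.6 − 24.6 + 846.24 = 466.1 m.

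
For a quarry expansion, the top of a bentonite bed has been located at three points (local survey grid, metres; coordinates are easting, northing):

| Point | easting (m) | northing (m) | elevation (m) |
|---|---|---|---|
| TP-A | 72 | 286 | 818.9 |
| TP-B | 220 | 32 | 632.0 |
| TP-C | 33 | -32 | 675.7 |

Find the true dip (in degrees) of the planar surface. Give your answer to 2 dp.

32.75°

Two edge vectors: TP-A→TP-B = (148, -254, -186.9), TP-A→TP-C = (-39, -318, -143.2).
Normal n = (TP-A→TP-B) × (TP-A→TP-C) = (-23061.4, 28482.7, -56970).
So ∂z/∂easting = −n_x/n_z = −0.40480 and ∂z/∂northing = −n_y/n_z = 0.49996.
Gradient magnitude |∇z| = √(a² + b²) = √(0.16386 + 0.24996) = 0.64329.
True dip = arctan(0.64329) = 32.75°, dipping toward SE (azimuth ≈ 141°).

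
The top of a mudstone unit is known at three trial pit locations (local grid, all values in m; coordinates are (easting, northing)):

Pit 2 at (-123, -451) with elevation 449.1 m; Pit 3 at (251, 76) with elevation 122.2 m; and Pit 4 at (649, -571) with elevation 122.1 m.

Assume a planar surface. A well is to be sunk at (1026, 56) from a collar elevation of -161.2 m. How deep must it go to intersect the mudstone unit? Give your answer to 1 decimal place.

73.8 m

Let the plane be z = a·E + b·N + c.
Pit 3−Pit 2: 374a + 527b = −326.9;  Pit 4−Pit 2: 772a − 120b = −327.
Solving gives a = −0.468332, b = −0.287939.
Then c = 449.1 − a·-123 − b·-451 = 261.63.
At (1026, 56): z_contact = −480.51 − 16.12 + 261.63 = -235.00 m.
Depth below ground = -161.2 − (-235.00) = 73.8 m.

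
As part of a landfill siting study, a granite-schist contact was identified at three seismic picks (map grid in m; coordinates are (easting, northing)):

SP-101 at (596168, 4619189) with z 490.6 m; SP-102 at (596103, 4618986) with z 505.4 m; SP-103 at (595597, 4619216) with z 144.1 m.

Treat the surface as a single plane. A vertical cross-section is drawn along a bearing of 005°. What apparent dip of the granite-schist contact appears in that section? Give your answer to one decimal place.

11.9°

Let the plane be z = a·E + b·N + c.
SP-102−SP-101: −65a − 203b = 14.8;  SP-103−SP-101: −571a + 27b = −346.5.
Solving gives a = 0.59438, b = −0.26323.
Unit vector along 005° is (sin 5°, cos 5°) = (0.0872, 0.9962).
Slope in that direction = a·(0.0872) + b·(0.9962) = −0.21042.
Apparent dip = arctan|0.21042| = 11.9° (true dip is 33.0°, so apparent ≤ true as expected).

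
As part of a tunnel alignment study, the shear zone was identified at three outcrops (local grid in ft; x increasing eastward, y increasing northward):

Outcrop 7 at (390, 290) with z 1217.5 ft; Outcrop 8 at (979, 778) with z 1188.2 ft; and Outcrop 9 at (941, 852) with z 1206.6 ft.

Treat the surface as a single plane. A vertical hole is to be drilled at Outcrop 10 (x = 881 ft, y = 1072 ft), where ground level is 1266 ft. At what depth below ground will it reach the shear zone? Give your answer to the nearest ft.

14 ft

Two edge vectors: Outcrop 7→Outcrop 8 = (589, 488, -29.3), Outcrop 7→Outcrop 9 = (551, 562, -10.9).
Normal n = (Outcrop 7→Outcrop 8) × (Outcrop 7→Outcrop 9) = (11147.4, -9724.2, 62130).
So ∂z/∂x = −n_x/n_z = −0.17942 and ∂z/∂y = −n_y/n_z = 0.15651.
Intercept c from Outcrop 7: 1217.5 + 69.97 − 45.39 = 1242.09.
At (881, 1072): z_contact = −158.1 + 167.8 + 1242.09 = 1251.8 ft.
Depth below ground = 1266 − 1251.8 = 14 ft.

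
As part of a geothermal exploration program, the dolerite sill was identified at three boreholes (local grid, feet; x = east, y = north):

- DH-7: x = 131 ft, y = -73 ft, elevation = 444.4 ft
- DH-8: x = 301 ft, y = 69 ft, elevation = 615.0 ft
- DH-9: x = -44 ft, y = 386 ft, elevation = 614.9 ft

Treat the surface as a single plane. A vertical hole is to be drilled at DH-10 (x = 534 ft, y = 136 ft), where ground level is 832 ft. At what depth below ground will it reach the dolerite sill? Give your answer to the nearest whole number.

Two edge vectors: DH-7→DH-8 = (170, 142, 170.6), DH-7→DH-9 = (-175, 459, 170.5).
Normal n = (DH-7→DH-8) × (DH-7→DH-9) = (-54094.4, -58840, 102880).
So ∂z/∂x = −n_x/n_z = 0.52580 and ∂z/∂y = −n_y/n_z = 0.57193.
Intercept c from DH-7: 444.4 − 68.88 + 41.75 = 417.27.
At (534, 136): z_contact = 280.8 + 77.8 + 417.27 = 775.8 ft.
Depth below ground = 832 − 775.8 = 56 ft.

56 ft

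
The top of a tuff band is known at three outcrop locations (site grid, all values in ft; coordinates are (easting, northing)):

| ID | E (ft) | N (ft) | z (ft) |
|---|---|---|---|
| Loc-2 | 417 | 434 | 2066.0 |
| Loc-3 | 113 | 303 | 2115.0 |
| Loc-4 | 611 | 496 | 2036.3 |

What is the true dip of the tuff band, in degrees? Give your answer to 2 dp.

8.46°

Two edge vectors: Loc-2→Loc-3 = (-304, -131, 49), Loc-2→Loc-4 = (194, 62, -29.7).
Normal n = (Loc-2→Loc-3) × (Loc-2→Loc-4) = (852.7, 477.2, 6566).
So ∂z/∂E = −n_x/n_z = −0.12987 and ∂z/∂N = −n_y/n_z = −0.07268.
Gradient magnitude |∇z| = √(a² + b²) = √(0.01687 + 0.00528) = 0.14882.
True dip = arctan(0.14882) = 8.46°, dipping toward ENE (azimuth ≈ 061°).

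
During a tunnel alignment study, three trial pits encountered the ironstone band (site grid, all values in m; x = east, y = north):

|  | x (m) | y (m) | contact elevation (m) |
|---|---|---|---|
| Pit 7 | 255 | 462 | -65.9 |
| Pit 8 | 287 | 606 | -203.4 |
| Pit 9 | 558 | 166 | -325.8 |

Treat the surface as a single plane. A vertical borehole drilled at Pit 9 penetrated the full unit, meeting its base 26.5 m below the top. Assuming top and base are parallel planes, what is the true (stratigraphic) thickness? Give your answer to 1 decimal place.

Two edge vectors: Pit 7→Pit 8 = (32, 144, -137.5), Pit 7→Pit 9 = (303, -296, -259.9).
Normal n = (Pit 7→Pit 8) × (Pit 7→Pit 9) = (-78125.6, -33345.7, -53104).
So ∂z/∂x = −n_x/n_z = −1.47118 and ∂z/∂y = −n_y/n_z = −0.62793.
|∇z| = √(a²+b²) = 1.59959, so dip δ = arctan(1.59959) = 57.99°.
True thickness = vertical thickness × cos δ = 26.5 × cos 57.99° = 14.0 m.

14.0 m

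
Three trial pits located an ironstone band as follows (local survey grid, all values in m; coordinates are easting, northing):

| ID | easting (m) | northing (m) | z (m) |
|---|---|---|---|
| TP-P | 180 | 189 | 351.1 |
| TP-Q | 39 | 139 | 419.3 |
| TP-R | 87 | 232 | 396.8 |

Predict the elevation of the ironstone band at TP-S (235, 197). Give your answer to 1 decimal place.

Let the plane be z = a·easting + b·northing + c.
TP-Q−TP-P: −141a − 50b = 68.2;  TP-R−TP-P: −93a + 43b = 45.7.
Solving gives a = −0.48703, b = 0.00944.
Then c = 351.1 − a·180 − b·189 = 436.98.
At (235, 197): z = −114.5 + 1.9 + 436.98 = 324.4 m.

324.4 m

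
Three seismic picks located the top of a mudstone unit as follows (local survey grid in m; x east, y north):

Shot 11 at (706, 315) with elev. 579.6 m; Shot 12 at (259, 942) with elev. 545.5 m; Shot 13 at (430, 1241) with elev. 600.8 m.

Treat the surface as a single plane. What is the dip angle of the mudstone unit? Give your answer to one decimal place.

Let the plane be z = a·x + b·y + c.
Shot 12−Shot 11: −447a + 627b = −34.1;  Shot 13−Shot 11: −276a + 926b = 21.2.
Solving gives a = 0.18628, b = 0.07842.
Gradient magnitude |∇z| = √(a² + b²) = √(0.03470 + 0.00615) = 0.20211.
True dip = arctan(0.20211) = 11.4°, dipping toward WSW (azimuth ≈ 247°).

11.4°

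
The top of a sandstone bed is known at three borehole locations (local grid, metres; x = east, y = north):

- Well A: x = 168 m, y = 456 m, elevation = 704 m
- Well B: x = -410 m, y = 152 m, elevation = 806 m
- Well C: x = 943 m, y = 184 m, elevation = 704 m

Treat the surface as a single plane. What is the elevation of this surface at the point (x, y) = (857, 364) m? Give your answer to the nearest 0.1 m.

673.9 m

Let the plane be z = a·x + b·y + c.
Well B−Well A: −578a − 304b = 102;  Well C−Well A: 775a − 272b = 0.
Solving gives a = −0.07063, b = −0.20124.
Then c = 704 − a·168 − b·456 = 807.63.
At (857, 364): z = −60.5 − 73.3 + 807.63 = 673.9 m.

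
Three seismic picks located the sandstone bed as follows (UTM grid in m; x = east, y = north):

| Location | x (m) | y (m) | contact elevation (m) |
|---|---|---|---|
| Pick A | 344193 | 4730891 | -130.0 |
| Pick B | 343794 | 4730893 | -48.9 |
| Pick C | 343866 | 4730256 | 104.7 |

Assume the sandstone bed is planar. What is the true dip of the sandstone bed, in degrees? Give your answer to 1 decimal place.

18.5°

Two edge vectors: Pick A→Pick B = (-399, 2, 81.1), Pick A→Pick C = (-327, -635, 234.7).
Normal n = (Pick A→Pick B) × (Pick A→Pick C) = (51967.9, 67125.6, 254019).
So ∂z/∂x = −n_x/n_z = −0.20458 and ∂z/∂y = −n_y/n_z = −0.26425.
Gradient magnitude |∇z| = √(a² + b²) = √(0.04185 + 0.06983) = 0.33419.
True dip = arctan(0.33419) = 18.5°, dipping toward NE (azimuth ≈ 038°).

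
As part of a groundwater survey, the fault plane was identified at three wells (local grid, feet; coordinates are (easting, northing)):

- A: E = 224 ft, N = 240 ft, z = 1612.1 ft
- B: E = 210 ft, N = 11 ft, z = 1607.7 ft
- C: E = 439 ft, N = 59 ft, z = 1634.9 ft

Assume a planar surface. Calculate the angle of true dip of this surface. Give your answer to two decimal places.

6.67°

Let the plane be z = a·E + b·N + c.
B−A: −14a − 229b = −4.4;  C−A: 215a − 181b = 22.8.
Solving gives a = 0.11624, b = 0.01211.
Gradient magnitude |∇z| = √(a² + b²) = √(0.01351 + 0.00015) = 0.11687.
True dip = arctan(0.11687) = 6.67°, dipping toward W (azimuth ≈ 264°).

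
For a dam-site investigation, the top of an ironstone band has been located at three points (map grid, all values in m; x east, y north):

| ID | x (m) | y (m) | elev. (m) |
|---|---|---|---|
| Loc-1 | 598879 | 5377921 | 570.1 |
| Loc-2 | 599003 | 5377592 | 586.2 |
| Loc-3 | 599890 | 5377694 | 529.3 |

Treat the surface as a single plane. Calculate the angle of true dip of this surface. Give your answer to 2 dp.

5.13°

Two edge vectors: Loc-1→Loc-2 = (124, -329, 16.1), Loc-1→Loc-3 = (1011, -227, -40.8).
Normal n = (Loc-1→Loc-2) × (Loc-1→Loc-3) = (17077.9, 21336.3, 304471).
So ∂z/∂x = −n_x/n_z = −0.05609 and ∂z/∂y = −n_y/n_z = −0.07008.
Gradient magnitude |∇z| = √(a² + b²) = √(0.00315 + 0.00491) = 0.08976.
True dip = arctan(0.08976) = 5.13°, dipping toward NE (azimuth ≈ 039°).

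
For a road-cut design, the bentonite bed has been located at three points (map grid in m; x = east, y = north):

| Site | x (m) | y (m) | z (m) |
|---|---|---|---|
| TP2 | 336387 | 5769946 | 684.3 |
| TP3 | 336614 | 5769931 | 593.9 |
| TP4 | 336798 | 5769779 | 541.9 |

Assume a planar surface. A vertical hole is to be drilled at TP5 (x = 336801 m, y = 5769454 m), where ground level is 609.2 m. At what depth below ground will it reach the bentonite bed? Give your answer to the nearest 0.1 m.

Let the plane be z = a·x + b·y + c.
TP3−TP2: 227a − 15b = −90.4;  TP4−TP2: 411a − 167b = −142.4.
Solving gives a = −0.408291331, b = −0.152142137.
Then c = 684.3 − a·336387 − b·5769946 = 1015880.11.
At (336801, 5769454): z_contact = −137512.93 − 877777.06 + 1015880.11 = 590.12 m.
Depth below ground = 609.2 − 590.12 = 19.1 m.

19.1 m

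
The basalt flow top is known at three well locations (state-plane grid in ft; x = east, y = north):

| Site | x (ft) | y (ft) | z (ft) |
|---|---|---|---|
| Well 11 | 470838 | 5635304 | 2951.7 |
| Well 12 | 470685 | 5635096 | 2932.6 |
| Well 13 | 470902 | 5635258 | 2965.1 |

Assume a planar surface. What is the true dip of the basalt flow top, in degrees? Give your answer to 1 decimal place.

10.5°

Let the plane be z = a·x + b·y + c.
Well 12−Well 11: −153a − 208b = −19.1;  Well 13−Well 11: 64a − 46b = 13.4.
Solving gives a = 0.18014, b = −0.04068.
Gradient magnitude |∇z| = √(a² + b²) = √(0.03245 + 0.00165) = 0.18467.
True dip = arctan(0.18467) = 10.5°, dipping toward WNW (azimuth ≈ 283°).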